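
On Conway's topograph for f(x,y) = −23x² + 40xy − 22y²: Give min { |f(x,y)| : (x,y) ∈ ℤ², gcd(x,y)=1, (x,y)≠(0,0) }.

translate: b→6 (≡-40 mod 46), so (23,-40,22)→(23,6,5)
flip: (23,6,5)→(5,-6,23)
translate: b→4 (≡-6 mod 10), so (5,-6,23)→(5,4,22)
reduced (well bottom): (5,4,22) with a≤c, −a<b≤a
well minimum |f| = |-5| = 5 (negative-definite)

5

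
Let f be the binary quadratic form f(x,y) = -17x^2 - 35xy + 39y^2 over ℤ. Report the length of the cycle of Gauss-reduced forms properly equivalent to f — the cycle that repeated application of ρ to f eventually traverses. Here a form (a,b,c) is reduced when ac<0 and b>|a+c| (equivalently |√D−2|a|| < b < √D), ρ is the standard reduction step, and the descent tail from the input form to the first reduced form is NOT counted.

D = 3877, ⌊√D⌋ = 62
descent: ρ → (39,35,-17)  [lands on river]
river: ρ → (-17,33,41)
river: ρ → (41,49,-9)
river: ρ → (-9,59,11)
river: ρ → (11,51,-29)
river: ρ → (-29,7,33)
river: ρ → (33,59,-3)
river: ρ → (-3,61,13)
river: ρ → (13,43,-39)
river: ρ → (-39,35,17)
river: ρ → (17,33,-41)
river: ρ → (-41,49,9)
river: ρ → (9,59,-11)
river: ρ → (-11,51,29)
river: ρ → (29,7,-33)
river: ρ → (-33,59,3)
river: ρ → (3,61,-13)
river: ρ → (-13,43,39)
ρ-cycle length = 18 (tail of 1 descent step not counted)

18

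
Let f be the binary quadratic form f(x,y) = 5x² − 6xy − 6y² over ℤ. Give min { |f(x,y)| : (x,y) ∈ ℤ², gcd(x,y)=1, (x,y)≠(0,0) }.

descent: ρ → (-6,6,5)  [lands on river]
river: ρ → (5,4,-7)
river: ρ → (-7,10,2)
river: ρ → (2,10,-7)
river: ρ → (-7,4,5)
river: ρ → (5,6,-6)
closes: descent 1, river 6
min |a| on river = 2

2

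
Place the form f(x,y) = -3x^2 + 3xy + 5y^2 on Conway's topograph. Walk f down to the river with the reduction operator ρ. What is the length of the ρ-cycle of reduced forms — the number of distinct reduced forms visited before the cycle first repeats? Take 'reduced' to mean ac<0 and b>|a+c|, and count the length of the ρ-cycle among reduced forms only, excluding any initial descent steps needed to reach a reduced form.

D = 69, ⌊√D⌋ = 8
river: ρ → (5,7,-1)
river: ρ → (-1,7,5)
river: ρ → (5,3,-3)
river: ρ → (-3,3,5)
ρ-cycle length = 4 (tail of 0 descent steps not counted)

4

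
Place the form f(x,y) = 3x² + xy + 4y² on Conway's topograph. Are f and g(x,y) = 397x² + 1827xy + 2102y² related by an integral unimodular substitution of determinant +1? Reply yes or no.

D₁ = -47, D₂ = -47
f: reduced (well bottom): (3,1,4) with a≤c, −a<b≤a
g: translate: b→239 (≡1827 mod 794), so (397,1827,2102)→(397,239,36)
g: flip: (397,239,36)→(36,-239,397)
g: translate: b→-23 (≡-239 mod 72), so (36,-239,397)→(36,-23,4)
g: flip: (36,-23,4)→(4,23,36)
g: translate: b→-1 (≡23 mod 8), so (4,23,36)→(4,-1,3)
g: flip: (4,-1,3)→(3,1,4)
g: reduced (well bottom): (3,1,4) with a≤c, −a<b≤a
reduced forms (3, 1, 4) vs (3, 1, 4) ⇒ equivalent

yes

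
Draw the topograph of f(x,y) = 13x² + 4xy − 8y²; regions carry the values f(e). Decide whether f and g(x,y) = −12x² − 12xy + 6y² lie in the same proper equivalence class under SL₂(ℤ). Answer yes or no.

D₁ = 432, D₂ = 432
river cycle of f (length 8): (-8, 12, 9), (9, 6, -11), (-11, 16, 4), (4, 16, -11), (-11, 6, 9), (9, 12, -8), (-8, 20, 1), (1, 20, -8)
river cycle of g (length 2): (6, 12, -12), (-12, 12, 6)
cycles differ ⇒ inequivalent

no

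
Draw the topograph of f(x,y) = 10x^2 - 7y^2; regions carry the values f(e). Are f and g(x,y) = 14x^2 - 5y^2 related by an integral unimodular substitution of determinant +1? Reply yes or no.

D₁ = 280, D₂ = 280
river cycle of f (length 4): (-7, 14, 3), (3, 16, -2), (-2, 16, 3), (3, 14, -7)
river cycle of g (length 6): (-5, 10, 9), (9, 8, -6), (-6, 16, 1), (1, 16, -6), (-6, 8, 9), (9, 10, -5)
cycles differ ⇒ inequivalent

no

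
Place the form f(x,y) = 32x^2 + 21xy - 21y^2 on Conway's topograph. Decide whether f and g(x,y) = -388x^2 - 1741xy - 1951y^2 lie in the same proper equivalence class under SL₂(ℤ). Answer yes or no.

D₁ = 3129, D₂ = 3129
river cycle of f (length 8): (-21, 21, 32), (32, 43, -10), (-10, 37, 44), (44, 51, -3), (-3, 51, 44), (44, 37, -10), (-10, 43, 32), (32, 21, -21)
river cycle of g (length 8): (-21, 21, 32), (32, 43, -10), (-10, 37, 44), (44, 51, -3), (-3, 51, 44), (44, 37, -10), (-10, 43, 32), (32, 21, -21)
cycles coincide ⇒ equivalent

yes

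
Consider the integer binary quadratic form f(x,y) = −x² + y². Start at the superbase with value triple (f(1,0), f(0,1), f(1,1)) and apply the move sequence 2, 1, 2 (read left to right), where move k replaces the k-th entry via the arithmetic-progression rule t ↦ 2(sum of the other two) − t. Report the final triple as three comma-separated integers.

start (-1,1,0) = (f(1,0),f(0,1),f(1,1))
replace slot 2: 2·((-1)+0) − 1 = -3 → (-1,-3,0)
replace slot 1: 2·((-3)+0) − (-1) = -5 → (-5,-3,0)
replace slot 2: 2·((-5)+0) − (-3) = -7 → (-5,-7,0)

-5,-7,0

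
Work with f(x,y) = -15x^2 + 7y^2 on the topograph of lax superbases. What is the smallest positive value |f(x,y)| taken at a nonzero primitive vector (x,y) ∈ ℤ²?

descent: ρ → (7,14,-8)  [lands on river]
river: ρ → (-8,18,3)
river: ρ → (3,18,-8)
river: ρ → (-8,14,7)
closes: descent 1, river 4
min |a| on river = 3

3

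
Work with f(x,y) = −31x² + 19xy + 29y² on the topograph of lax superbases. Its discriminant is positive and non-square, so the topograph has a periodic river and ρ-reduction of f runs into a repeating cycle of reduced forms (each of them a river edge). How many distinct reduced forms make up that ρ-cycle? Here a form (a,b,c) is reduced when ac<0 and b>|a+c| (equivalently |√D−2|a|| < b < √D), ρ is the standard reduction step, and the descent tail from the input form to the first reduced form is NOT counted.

D = 3957, ⌊√D⌋ = 62
river: ρ → (29,39,-21)
river: ρ → (-21,45,23)
river: ρ → (23,47,-19)
river: ρ → (-19,29,41)
river: ρ → (41,53,-7)
river: ρ → (-7,59,17)
river: ρ → (17,43,-31)
river: ρ → (-31,19,29)
ρ-cycle length = 8 (tail of 0 descent steps not counted)

8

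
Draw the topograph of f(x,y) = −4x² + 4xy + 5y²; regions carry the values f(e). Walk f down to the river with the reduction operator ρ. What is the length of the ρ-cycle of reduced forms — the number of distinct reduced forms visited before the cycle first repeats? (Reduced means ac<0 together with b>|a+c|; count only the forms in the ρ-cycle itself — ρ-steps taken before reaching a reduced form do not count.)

D = 96, ⌊√D⌋ = 9
river: ρ → (5,6,-3)
river: ρ → (-3,6,5)
river: ρ → (5,4,-4)
river: ρ → (-4,4,5)
ρ-cycle length = 4 (tail of 0 descent steps not counted)

4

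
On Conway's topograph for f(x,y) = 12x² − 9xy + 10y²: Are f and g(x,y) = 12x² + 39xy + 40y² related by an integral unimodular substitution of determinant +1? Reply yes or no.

D₁ = -399, D₂ = -399
f: flip: (12,-9,10)→(10,9,12)
f: reduced (well bottom): (10,9,12) with a≤c, −a<b≤a
g: translate: b→-9 (≡39 mod 24), so (12,39,40)→(12,-9,10)
g: flip: (12,-9,10)→(10,9,12)
g: reduced (well bottom): (10,9,12) with a≤c, −a<b≤a
reduced forms (10, 9, 12) vs (10, 9, 12) ⇒ equivalent

yes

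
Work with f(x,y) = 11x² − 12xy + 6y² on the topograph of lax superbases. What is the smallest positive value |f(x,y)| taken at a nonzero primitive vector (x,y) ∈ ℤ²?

translate: b→10 (≡-12 mod 22), so (11,-12,6)→(11,10,5)
flip: (11,10,5)→(5,-10,11)
translate: b→0 (≡-10 mod 10), so (5,-10,11)→(5,0,6)
reduced (well bottom): (5,0,6) with a≤c, −a<b≤a
well minimum = a = 5

5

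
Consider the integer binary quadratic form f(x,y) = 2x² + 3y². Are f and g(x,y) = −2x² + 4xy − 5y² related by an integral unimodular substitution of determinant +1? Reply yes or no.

D₁ = -24, D₂ = -24
f: reduced (well bottom): (2,0,3) with a≤c, −a<b≤a
g is negative-definite; reduce −g:
−g: translate: b→0 (≡-4 mod 4), so (2,-4,5)→(2,0,3)
−g: reduced (well bottom): (2,0,3) with a≤c, −a<b≤a
flip sign back: reduced form of g is (-2,0,-3)
reduced forms (2, 0, 3) vs (-2, 0, -3) ⇒ inequivalent

no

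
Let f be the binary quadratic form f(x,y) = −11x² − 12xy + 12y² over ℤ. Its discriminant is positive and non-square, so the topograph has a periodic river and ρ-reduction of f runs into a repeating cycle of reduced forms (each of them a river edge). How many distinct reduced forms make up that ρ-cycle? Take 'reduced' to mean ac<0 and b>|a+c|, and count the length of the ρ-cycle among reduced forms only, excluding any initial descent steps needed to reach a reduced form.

D = 672, ⌊√D⌋ = 25
descent: ρ → (12,12,-11)  [lands on river]
river: ρ → (-11,10,13)
river: ρ → (13,16,-8)
river: ρ → (-8,16,13)
river: ρ → (13,10,-11)
river: ρ → (-11,12,12)
ρ-cycle length = 6 (tail of 1 descent step not counted)

6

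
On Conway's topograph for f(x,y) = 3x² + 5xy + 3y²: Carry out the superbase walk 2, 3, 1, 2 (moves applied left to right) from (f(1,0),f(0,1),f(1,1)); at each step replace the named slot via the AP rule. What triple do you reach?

start (3,3,11) = (f(1,0),f(0,1),f(1,1))
replace slot 2: 2·(3+11) − 3 = 25 → (3,25,11)
replace slot 3: 2·(3+25) − 11 = 45 → (3,25,45)
replace slot 1: 2·(25+45) − 3 = 137 → (137,25,45)
replace slot 2: 2·(137+45) − 25 = 339 → (137,339,45)

137,339,45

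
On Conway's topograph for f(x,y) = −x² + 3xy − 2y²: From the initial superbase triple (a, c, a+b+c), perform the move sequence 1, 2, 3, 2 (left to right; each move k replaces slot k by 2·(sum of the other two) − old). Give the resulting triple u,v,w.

start (-1,-2,0) = (f(1,0),f(0,1),f(1,1))
replace slot 1: 2·((-2)+0) − (-1) = -3 → (-3,-2,0)
replace slot 2: 2·((-3)+0) − (-2) = -4 → (-3,-4,0)
replace slot 3: 2·((-3)+(-4)) − 0 = -14 → (-3,-4,-14)
replace slot 2: 2·((-3)+(-14)) − (-4) = -30 → (-3,-30,-14)

-3,-30,-14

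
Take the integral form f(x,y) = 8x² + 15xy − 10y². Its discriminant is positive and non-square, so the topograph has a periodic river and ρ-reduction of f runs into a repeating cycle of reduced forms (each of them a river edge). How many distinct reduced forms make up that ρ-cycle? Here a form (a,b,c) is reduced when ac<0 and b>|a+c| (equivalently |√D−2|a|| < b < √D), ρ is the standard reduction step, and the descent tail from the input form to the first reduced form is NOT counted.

D = 545, ⌊√D⌋ = 23
river: ρ → (-10,5,13)
river: ρ → (13,21,-2)
river: ρ → (-2,23,2)
river: ρ → (2,21,-13)
river: ρ → (-13,5,10)
river: ρ → (10,15,-8)
river: ρ → (-8,17,8)
river: ρ → (8,15,-10)
ρ-cycle length = 8 (tail of 0 descent steps not counted)

8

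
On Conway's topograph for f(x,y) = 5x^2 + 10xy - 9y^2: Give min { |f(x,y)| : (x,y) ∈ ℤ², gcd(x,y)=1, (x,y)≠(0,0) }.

river: ρ → (-9,8,6)
river: ρ → (6,16,-1)
river: ρ → (-1,16,6)
river: ρ → (6,8,-9)
river: ρ → (-9,10,5)
river: ρ → (5,10,-9)
closes: descent 0, river 6
min |a| on river = 1

1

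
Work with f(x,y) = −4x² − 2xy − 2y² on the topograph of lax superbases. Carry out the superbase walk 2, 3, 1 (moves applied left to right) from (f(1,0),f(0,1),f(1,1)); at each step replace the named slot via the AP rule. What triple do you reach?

start (-4,-2,-8) = (f(1,0),f(0,1),f(1,1))
replace slot 2: 2·((-4)+(-8)) − (-2) = -22 → (-4,-22,-8)
replace slot 3: 2·((-4)+(-22)) − (-8) = -44 → (-4,-22,-44)
replace slot 1: 2·((-22)+(-44)) − (-4) = -128 → (-128,-22,-44)

-128,-22,-44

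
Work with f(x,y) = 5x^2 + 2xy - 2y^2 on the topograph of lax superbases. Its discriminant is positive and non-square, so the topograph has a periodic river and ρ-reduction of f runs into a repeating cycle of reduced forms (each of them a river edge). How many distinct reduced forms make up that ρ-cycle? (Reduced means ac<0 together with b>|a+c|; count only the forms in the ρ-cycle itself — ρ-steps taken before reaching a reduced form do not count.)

D = 44, ⌊√D⌋ = 6
descent: ρ → (-2,6,1)  [lands on river]
river: ρ → (1,6,-2)
ρ-cycle length = 2 (tail of 1 descent step not counted)

2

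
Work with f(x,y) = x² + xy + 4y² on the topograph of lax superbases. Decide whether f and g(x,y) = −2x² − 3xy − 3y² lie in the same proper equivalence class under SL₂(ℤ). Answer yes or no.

D₁ = -15, D₂ = -15
f: reduced (well bottom): (1,1,4) with a≤c, −a<b≤a
g is negative-definite; reduce −g:
−g: translate: b→-1 (≡3 mod 4), so (2,3,3)→(2,-1,2)
−g: flip: (2,-1,2)→(2,1,2)
−g: reduced (well bottom): (2,1,2) with a≤c, −a<b≤a
flip sign back: reduced form of g is (-2,-1,-2)
reduced forms (1, 1, 4) vs (-2, -1, -2) ⇒ inequivalent

no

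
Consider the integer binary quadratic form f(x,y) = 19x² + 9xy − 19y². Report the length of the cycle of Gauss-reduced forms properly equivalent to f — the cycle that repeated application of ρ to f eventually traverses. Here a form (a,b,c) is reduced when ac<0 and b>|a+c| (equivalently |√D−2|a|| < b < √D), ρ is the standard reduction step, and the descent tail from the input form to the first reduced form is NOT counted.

D = 1525, ⌊√D⌋ = 39
river: ρ → (-19,29,9)
river: ρ → (9,25,-25)
river: ρ → (-25,25,9)
river: ρ → (9,29,-19)
river: ρ → (-19,9,19)
river: ρ → (19,29,-9)
river: ρ → (-9,25,25)
river: ρ → (25,25,-9)
river: ρ → (-9,29,19)
river: ρ → (19,9,-19)
ρ-cycle length = 10 (tail of 0 descent steps not counted)

10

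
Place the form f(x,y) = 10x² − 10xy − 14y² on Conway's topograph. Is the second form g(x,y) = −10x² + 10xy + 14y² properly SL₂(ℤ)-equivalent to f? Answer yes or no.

D₁ = 660, D₂ = 660
river cycle of f (length 4): (-14, 10, 10), (10, 10, -14), (-14, 18, 6), (6, 18, -14)
river cycle of g (length 4): (14, 18, -6), (-6, 18, 14), (14, 10, -10), (-10, 10, 14)
cycles differ ⇒ inequivalent

no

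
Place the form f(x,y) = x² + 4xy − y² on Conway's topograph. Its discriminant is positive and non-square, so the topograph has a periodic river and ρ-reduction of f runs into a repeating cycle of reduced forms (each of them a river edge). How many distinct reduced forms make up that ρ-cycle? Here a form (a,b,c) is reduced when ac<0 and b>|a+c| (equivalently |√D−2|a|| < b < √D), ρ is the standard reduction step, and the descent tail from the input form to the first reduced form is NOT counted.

D = 20, ⌊√D⌋ = 4
river: ρ → (-1,4,1)
river: ρ → (1,4,-1)
ρ-cycle length = 2 (tail of 0 descent steps not counted)

2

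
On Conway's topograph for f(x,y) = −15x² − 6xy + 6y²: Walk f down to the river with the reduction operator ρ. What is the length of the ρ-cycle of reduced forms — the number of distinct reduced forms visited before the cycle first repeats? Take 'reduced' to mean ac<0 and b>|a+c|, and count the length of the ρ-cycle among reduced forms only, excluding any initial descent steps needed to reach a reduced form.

D = 396, ⌊√D⌋ = 19
descent: ρ → (6,18,-3)  [lands on river]
river: ρ → (-3,18,6)
ρ-cycle length = 2 (tail of 1 descent step not counted)

2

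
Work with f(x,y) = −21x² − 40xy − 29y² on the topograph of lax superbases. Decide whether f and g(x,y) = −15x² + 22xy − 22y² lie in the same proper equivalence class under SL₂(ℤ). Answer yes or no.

D₁ = -836, D₂ = -836
f is negative-definite; reduce −f:
−f: translate: b→-2 (≡40 mod 42), so (21,40,29)→(21,-2,10)
−f: flip: (21,-2,10)→(10,2,21)
−f: reduced (well bottom): (10,2,21) with a≤c, −a<b≤a
flip sign back: reduced form of f is (-10,-2,-21)
g is negative-definite; reduce −g:
−g: translate: b→8 (≡-22 mod 30), so (15,-22,22)→(15,8,15)
−g: reduced (well bottom): (15,8,15) with a≤c, −a<b≤a
flip sign back: reduced form of g is (-15,-8,-15)
reduced forms (-10, -2, -21) vs (-15, -8, -15) ⇒ inequivalent

no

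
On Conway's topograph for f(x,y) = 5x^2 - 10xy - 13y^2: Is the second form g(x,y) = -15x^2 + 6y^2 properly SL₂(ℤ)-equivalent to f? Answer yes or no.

D₁ = 360, D₂ = 360
river cycle of f (length 4): (-13, 10, 5), (5, 10, -13), (-13, 16, 2), (2, 16, -13)
river cycle of g (length 6): (6, 12, -9), (-9, 6, 9), (9, 12, -6), (-6, 12, 9), (9, 6, -9), (-9, 12, 6)
cycles differ ⇒ inequivalent

no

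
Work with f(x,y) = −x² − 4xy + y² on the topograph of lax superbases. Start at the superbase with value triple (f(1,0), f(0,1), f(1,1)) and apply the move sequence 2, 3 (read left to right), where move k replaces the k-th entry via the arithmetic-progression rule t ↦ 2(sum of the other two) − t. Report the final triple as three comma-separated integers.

start (-1,1,-4) = (f(1,0),f(0,1),f(1,1))
replace slot 2: 2·((-1)+(-4)) − 1 = -11 → (-1,-11,-4)
replace slot 3: 2·((-1)+(-11)) − (-4) = -20 → (-1,-11,-20)

-1,-11,-20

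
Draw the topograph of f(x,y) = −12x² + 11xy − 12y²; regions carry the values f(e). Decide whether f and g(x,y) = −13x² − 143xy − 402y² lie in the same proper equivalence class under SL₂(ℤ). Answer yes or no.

D₁ = -455, D₂ = -455
f is negative-definite; reduce −f:
−f: flip: (12,-11,12)→(12,11,12)
−f: reduced (well bottom): (12,11,12) with a≤c, −a<b≤a
flip sign back: reduced form of f is (-12,-11,-12)
g is negative-definite; reduce −g:
−g: translate: b→13 (≡143 mod 26), so (13,143,402)→(13,13,12)
−g: flip: (13,13,12)→(12,-13,13)
−g: translate: b→11 (≡-13 mod 24), so (12,-13,13)→(12,11,12)
−g: reduced (well bottom): (12,11,12) with a≤c, −a<b≤a
flip sign back: reduced form of g is (-12,-11,-12)
reduced forms (-12, -11, -12) vs (-12, -11, -12) ⇒ equivalent

yes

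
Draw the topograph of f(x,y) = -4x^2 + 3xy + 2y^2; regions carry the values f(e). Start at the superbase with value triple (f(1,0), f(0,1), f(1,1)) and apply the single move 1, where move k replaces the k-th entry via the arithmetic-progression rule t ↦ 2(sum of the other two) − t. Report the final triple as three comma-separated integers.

start (-4,2,1) = (f(1,0),f(0,1),f(1,1))
replace slot 1: 2·(2+1) − (-4) = 10 → (10,2,1)

10,2,1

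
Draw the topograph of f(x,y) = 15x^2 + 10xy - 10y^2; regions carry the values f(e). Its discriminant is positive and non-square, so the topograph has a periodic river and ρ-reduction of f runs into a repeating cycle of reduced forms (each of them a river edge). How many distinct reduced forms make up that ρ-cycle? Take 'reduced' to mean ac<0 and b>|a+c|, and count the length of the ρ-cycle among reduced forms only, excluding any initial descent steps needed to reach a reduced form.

D = 700, ⌊√D⌋ = 26
river: ρ → (-10,10,15)
river: ρ → (15,20,-5)
river: ρ → (-5,20,15)
river: ρ → (15,10,-10)
ρ-cycle length = 4 (tail of 0 descent steps not counted)

4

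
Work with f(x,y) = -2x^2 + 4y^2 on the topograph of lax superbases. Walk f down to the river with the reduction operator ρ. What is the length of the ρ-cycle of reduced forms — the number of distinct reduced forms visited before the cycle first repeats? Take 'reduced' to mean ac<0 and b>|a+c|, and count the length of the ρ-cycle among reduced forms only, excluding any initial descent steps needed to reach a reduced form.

D = 32, ⌊√D⌋ = 5
descent: ρ → (4,0,-2)
descent: ρ → (-2,4,2)  [lands on river]
river: ρ → (2,4,-2)
ρ-cycle length = 2 (tail of 2 descent steps not counted)

2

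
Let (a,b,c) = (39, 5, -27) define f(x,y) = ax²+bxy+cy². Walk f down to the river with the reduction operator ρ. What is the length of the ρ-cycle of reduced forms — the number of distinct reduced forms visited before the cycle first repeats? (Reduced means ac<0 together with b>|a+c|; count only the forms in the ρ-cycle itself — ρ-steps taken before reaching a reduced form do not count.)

D = 4237, ⌊√D⌋ = 65
descent: ρ → (-27,49,17)  [lands on river]
river: ρ → (17,53,-21)
river: ρ → (-21,31,39)
river: ρ → (39,47,-13)
river: ρ → (-13,57,19)
river: ρ → (19,57,-13)
river: ρ → (-13,47,39)
river: ρ → (39,31,-21)
river: ρ → (-21,53,17)
river: ρ → (17,49,-27)
river: ρ → (-27,59,7)
river: ρ → (7,53,-51)
river: ρ → (-51,49,9)
river: ρ → (9,59,-21)
river: ρ → (-21,25,43)
river: ρ → (43,61,-3)
river: ρ → (-3,65,1)
river: ρ → (1,65,-3)
river: ρ → (-3,61,43)
river: ρ → (43,25,-21)
river: ρ → (-21,59,9)
river: ρ → (9,49,-51)
river: ρ → (-51,53,7)
river: ρ → (7,59,-27)
ρ-cycle length = 24 (tail of 1 descent step not counted)

24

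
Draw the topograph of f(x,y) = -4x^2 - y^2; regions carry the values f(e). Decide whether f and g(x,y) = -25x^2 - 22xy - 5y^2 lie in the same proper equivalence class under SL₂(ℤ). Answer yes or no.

D₁ = -16, D₂ = -16
f is negative-definite; reduce −f:
−f: flip: (4,0,1)→(1,0,4)
−f: reduced (well bottom): (1,0,4) with a≤c, −a<b≤a
flip sign back: reduced form of f is (-1,0,-4)
g is negative-definite; reduce −g:
−g: flip: (25,22,5)→(5,-22,25)
−g: translate: b→-2 (≡-22 mod 10), so (5,-22,25)→(5,-2,1)
−g: flip: (5,-2,1)→(1,2,5)
−g: translate: b→0 (≡2 mod 2), so (1,2,5)→(1,0,4)
−g: reduced (well bottom): (1,0,4) with a≤c, −a<b≤a
flip sign back: reduced form of g is (-1,0,-4)
reduced forms (-1, 0, -4) vs (-1, 0, -4) ⇒ equivalent

yes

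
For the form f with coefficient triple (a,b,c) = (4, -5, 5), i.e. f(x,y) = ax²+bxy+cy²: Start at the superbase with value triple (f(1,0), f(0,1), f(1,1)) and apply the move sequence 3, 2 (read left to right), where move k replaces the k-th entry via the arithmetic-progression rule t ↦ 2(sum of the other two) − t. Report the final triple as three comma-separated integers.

start (4,5,4) = (f(1,0),f(0,1),f(1,1))
replace slot 3: 2·(4+5) − 4 = 14 → (4,5,14)
replace slot 2: 2·(4+14) − 5 = 31 → (4,31,14)

4,31,14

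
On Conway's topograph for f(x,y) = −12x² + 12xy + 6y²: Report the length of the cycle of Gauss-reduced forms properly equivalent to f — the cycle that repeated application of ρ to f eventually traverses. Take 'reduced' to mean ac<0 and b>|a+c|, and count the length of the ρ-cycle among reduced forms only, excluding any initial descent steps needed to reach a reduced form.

D = 432, ⌊√D⌋ = 20
river: ρ → (6,12,-12)
river: ρ → (-12,12,6)
ρ-cycle length = 2 (tail of 0 descent steps not counted)

2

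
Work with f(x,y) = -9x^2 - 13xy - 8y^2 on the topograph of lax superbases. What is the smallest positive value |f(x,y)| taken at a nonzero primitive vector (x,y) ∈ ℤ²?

translate: b→-5 (≡13 mod 18), so (9,13,8)→(9,-5,4)
flip: (9,-5,4)→(4,5,9)
translate: b→-3 (≡5 mod 8), so (4,5,9)→(4,-3,8)
reduced (well bottom): (4,-3,8) with a≤c, −a<b≤a
well minimum |f| = |-4| = 4 (negative-definite)

4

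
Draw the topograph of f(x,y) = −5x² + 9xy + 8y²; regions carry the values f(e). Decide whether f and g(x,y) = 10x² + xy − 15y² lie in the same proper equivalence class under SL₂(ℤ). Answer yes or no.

D₁ = 241, D₂ = 601
discriminants differ ⇒ not SL₂(ℤ)-equivalent

no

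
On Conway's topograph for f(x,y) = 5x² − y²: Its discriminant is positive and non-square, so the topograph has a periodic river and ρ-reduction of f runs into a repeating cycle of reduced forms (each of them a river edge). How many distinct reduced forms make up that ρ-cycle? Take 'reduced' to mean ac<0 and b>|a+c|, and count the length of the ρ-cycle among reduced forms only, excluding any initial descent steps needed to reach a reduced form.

D = 20, ⌊√D⌋ = 4
descent: ρ → (-1,4,1)  [lands on river]
river: ρ → (1,4,-1)
ρ-cycle length = 2 (tail of 1 descent step not counted)

2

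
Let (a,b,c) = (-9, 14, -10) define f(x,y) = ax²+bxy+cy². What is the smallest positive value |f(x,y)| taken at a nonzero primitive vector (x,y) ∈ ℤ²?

translate: b→4 (≡-14 mod 18), so (9,-14,10)→(9,4,5)
flip: (9,4,5)→(5,-4,9)
reduced (well bottom): (5,-4,9) with a≤c, −a<b≤a
well minimum |f| = |-5| = 5 (negative-definite)

5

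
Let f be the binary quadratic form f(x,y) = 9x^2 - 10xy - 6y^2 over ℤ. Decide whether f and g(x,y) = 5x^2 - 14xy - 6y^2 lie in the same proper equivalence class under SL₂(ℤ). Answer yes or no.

D₁ = 316, D₂ = 316
river cycle of f (length 6): (-6, 10, 9), (9, 8, -7), (-7, 6, 10), (10, 14, -3), (-3, 16, 5), (5, 14, -6)
river cycle of g (length 6): (-6, 14, 5), (5, 16, -3), (-3, 14, 10), (10, 6, -7), (-7, 8, 9), (9, 10, -6)
cycles differ ⇒ inequivalent

no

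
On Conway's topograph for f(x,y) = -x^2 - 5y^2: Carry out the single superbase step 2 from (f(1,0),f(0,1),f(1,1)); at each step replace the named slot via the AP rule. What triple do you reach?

start (-1,-5,-6) = (f(1,0),f(0,1),f(1,1))
replace slot 2: 2·((-1)+(-6)) − (-5) = -9 → (-1,-9,-6)

-1,-9,-6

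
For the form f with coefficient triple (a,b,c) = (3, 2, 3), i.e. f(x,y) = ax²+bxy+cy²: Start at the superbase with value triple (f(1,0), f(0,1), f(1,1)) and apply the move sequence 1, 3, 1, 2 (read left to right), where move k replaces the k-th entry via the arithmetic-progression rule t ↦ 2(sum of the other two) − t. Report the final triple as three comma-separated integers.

start (3,3,8) = (f(1,0),f(0,1),f(1,1))
replace slot 1: 2·(3+8) − 3 = 19 → (19,3,8)
replace slot 3: 2·(19+3) − 8 = 36 → (19,3,36)
replace slot 1: 2·(3+36) − 19 = 59 → (59,3,36)
replace slot 2: 2·(59+36) − 3 = 187 → (59,187,36)

59,187,36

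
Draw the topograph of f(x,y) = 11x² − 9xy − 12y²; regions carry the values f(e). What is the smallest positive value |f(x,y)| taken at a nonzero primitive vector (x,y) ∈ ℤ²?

descent: ρ → (-12,9,11)  [lands on river]
river: ρ → (11,13,-10)
river: ρ → (-10,7,14)
river: ρ → (14,21,-3)
river: ρ → (-3,21,14)
river: ρ → (14,7,-10)
river: ρ → (-10,13,11)
river: ρ → (11,9,-12)
river: ρ → (-12,15,8)
river: ρ → (8,17,-10)
river: ρ → (-10,23,2)
river: ρ → (2,21,-21)
river: ρ → (-21,21,2)
river: ρ → (2,23,-10)
river: ρ → (-10,17,8)
river: ρ → (8,15,-12)
closes: descent 1, river 16
min |a| on river = 2

2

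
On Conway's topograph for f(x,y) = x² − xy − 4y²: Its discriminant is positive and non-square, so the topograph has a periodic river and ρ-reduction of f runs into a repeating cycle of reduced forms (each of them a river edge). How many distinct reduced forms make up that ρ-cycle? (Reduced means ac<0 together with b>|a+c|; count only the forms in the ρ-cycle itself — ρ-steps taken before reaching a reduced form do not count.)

D = 17, ⌊√D⌋ = 4
descent: ρ → (-4,1,1)
descent: ρ → (1,3,-2)  [lands on river]
river: ρ → (-2,1,2)
river: ρ → (2,3,-1)
river: ρ → (-1,3,2)
river: ρ → (2,1,-2)
river: ρ → (-2,3,1)
ρ-cycle length = 6 (tail of 2 descent steps not counted)

6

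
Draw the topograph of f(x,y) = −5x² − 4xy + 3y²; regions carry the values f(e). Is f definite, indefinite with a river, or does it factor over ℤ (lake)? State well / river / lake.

D = b²−4ac = (-4)² − 4·(-5)·3 = 76
D > 0 non-square ⇒ indefinite ⇒ periodic river

river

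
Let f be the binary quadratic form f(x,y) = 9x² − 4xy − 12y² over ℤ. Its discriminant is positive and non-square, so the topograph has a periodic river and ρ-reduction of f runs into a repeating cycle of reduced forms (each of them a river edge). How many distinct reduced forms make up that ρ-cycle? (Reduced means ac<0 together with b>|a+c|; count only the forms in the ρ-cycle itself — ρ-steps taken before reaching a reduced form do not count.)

D = 448, ⌊√D⌋ = 21
descent: ρ → (-12,4,9)  [lands on river]
river: ρ → (9,14,-7)
river: ρ → (-7,14,9)
river: ρ → (9,4,-12)
river: ρ → (-12,20,1)
river: ρ → (1,20,-12)
ρ-cycle length = 6 (tail of 1 descent step not counted)

6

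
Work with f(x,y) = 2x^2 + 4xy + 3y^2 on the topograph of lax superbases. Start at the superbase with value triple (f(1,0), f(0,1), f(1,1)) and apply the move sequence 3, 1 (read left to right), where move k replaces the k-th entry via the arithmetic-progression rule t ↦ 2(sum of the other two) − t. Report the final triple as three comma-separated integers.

start (2,3,9) = (f(1,0),f(0,1),f(1,1))
replace slot 3: 2·(2+3) − 9 = 1 → (2,3,1)
replace slot 1: 2·(3+1) − 2 = 6 → (6,3,1)

6,3,1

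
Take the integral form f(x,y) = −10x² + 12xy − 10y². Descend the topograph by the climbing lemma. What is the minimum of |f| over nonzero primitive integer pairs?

translate: b→8 (≡-12 mod 20), so (10,-12,10)→(10,8,8)
flip: (10,8,8)→(8,-8,10)
translate: b→8 (≡-8 mod 16), so (8,-8,10)→(8,8,10)
reduced (well bottom): (8,8,10) with a≤c, −a<b≤a
well minimum |f| = |-8| = 8 (negative-definite)

8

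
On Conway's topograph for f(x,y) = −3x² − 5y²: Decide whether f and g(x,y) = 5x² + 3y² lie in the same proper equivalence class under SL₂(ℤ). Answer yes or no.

D₁ = -60, D₂ = -60
f is negative-definite; reduce −f:
−f: reduced (well bottom): (3,0,5) with a≤c, −a<b≤a
flip sign back: reduced form of f is (-3,0,-5)
g: flip: (5,0,3)→(3,0,5)
g: reduced (well bottom): (3,0,5) with a≤c, −a<b≤a
reduced forms (-3, 0, -5) vs (3, 0, 5) ⇒ inequivalent

no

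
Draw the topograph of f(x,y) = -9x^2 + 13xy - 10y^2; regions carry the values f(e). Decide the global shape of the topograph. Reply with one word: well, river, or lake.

D = b²−4ac = 13² − 4·(-9)·(-10) = -191
D < 0 ⇒ definite ⇒ every region one sign ⇒ single well

well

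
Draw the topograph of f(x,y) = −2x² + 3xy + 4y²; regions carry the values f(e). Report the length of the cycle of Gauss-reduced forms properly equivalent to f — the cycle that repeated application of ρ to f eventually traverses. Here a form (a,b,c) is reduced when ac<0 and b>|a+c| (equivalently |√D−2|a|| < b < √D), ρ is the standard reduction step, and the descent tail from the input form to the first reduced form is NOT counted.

D = 41, ⌊√D⌋ = 6
river: ρ → (4,5,-1)
river: ρ → (-1,5,4)
river: ρ → (4,3,-2)
river: ρ → (-2,5,2)
river: ρ → (2,3,-4)
river: ρ → (-4,5,1)
river: ρ → (1,5,-4)
river: ρ → (-4,3,2)
river: ρ → (2,5,-2)
river: ρ → (-2,3,4)
ρ-cycle length = 10 (tail of 0 descent steps not counted)

10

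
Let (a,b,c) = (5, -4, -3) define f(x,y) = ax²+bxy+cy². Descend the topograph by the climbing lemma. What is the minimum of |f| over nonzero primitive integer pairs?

descent: ρ → (-3,4,5)  [lands on river]
river: ρ → (5,6,-2)
river: ρ → (-2,6,5)
river: ρ → (5,4,-3)
river: ρ → (-3,8,1)
river: ρ → (1,8,-3)
closes: descent 1, river 6
min |a| on river = 1

1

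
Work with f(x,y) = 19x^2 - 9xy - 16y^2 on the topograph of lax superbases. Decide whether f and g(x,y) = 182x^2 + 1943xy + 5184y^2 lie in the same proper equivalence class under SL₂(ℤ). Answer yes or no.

D₁ = 1297, D₂ = 1297
river cycle of f (length 10): (-16, 9, 19), (19, 29, -6), (-6, 31, 14), (14, 25, -12), (-12, 23, 16), (16, 9, -19), (-19, 29, 6), (6, 31, -14), (-14, 25, 12), (12, 23, -16)
river cycle of g (length 10): (19, 29, -6), (-6, 31, 14), (14, 25, -12), (-12, 23, 16), (16, 9, -19), (-19, 29, 6), (6, 31, -14), (-14, 25, 12), (12, 23, -16), (-16, 9, 19)
cycles coincide ⇒ equivalent

yes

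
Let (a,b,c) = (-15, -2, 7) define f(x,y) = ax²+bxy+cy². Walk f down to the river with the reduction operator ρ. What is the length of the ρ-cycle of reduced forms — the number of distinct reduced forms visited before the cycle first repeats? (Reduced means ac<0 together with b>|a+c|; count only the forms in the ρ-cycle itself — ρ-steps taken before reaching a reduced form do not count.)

D = 424, ⌊√D⌋ = 20
descent: ρ → (7,16,-6)  [lands on river]
river: ρ → (-6,20,1)
river: ρ → (1,20,-6)
river: ρ → (-6,16,7)
river: ρ → (7,12,-10)
river: ρ → (-10,8,9)
river: ρ → (9,10,-9)
river: ρ → (-9,8,10)
river: ρ → (10,12,-7)
river: ρ → (-7,16,6)
river: ρ → (6,20,-1)
river: ρ → (-1,20,6)
river: ρ → (6,16,-7)
river: ρ → (-7,12,10)
river: ρ → (10,8,-9)
river: ρ → (-9,10,9)
river: ρ → (9,8,-10)
river: ρ → (-10,12,7)
ρ-cycle length = 18 (tail of 1 descent step not counted)

18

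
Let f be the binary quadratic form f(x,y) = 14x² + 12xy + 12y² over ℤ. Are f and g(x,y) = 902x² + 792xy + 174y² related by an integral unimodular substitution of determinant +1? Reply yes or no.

D₁ = -528, D₂ = -528
f: flip: (14,12,12)→(12,-12,14)
f: translate: b→12 (≡-12 mod 24), so (12,-12,14)→(12,12,14)
f: reduced (well bottom): (12,12,14) with a≤c, −a<b≤a
g: flip: (902,792,174)→(174,-792,902)
g: translate: b→-96 (≡-792 mod 348), so (174,-792,902)→(174,-96,14)
g: flip: (174,-96,14)→(14,96,174)
g: translate: b→12 (≡96 mod 28), so (14,96,174)→(14,12,12)
g: flip: (14,12,12)→(12,-12,14)
g: translate: b→12 (≡-12 mod 24), so (12,-12,14)→(12,12,14)
g: reduced (well bottom): (12,12,14) with a≤c, −a<b≤a
reduced forms (12, 12, 14) vs (12, 12, 14) ⇒ equivalent

yes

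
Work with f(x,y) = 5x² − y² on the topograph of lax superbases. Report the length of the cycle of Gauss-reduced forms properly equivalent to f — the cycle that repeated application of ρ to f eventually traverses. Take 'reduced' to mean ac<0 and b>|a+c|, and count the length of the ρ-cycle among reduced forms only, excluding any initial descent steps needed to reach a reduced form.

D = 20, ⌊√D⌋ = 4
descent: ρ → (-1,4,1)  [lands on river]
river: ρ → (1,4,-1)
ρ-cycle length = 2 (tail of 1 descent step not counted)

2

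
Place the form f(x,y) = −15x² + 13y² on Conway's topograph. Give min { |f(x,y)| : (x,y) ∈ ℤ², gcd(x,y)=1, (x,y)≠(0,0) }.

descent: ρ → (13,26,-2)  [lands on river]
river: ρ → (-2,26,13)
closes: descent 1, river 2
min |a| on river = 2

2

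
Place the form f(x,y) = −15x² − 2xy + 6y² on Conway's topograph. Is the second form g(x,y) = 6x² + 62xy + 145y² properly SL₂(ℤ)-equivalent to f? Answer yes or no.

D₁ = 364, D₂ = 364
river cycle of f (length 8): (6, 14, -7), (-7, 14, 6), (6, 10, -11), (-11, 12, 5), (5, 18, -2), (-2, 18, 5), (5, 12, -11), (-11, 10, 6)
river cycle of g (length 8): (6, 14, -7), (-7, 14, 6), (6, 10, -11), (-11, 12, 5), (5, 18, -2), (-2, 18, 5), (5, 12, -11), (-11, 10, 6)
cycles coincide ⇒ equivalent

yes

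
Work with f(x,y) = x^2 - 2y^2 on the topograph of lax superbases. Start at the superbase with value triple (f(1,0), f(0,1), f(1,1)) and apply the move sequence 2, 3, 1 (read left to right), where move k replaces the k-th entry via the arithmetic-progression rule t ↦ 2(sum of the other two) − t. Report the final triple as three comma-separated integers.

start (1,-2,-1) = (f(1,0),f(0,1),f(1,1))
replace slot 2: 2·(1+(-1)) − (-2) = 2 → (1,2,-1)
replace slot 3: 2·(1+2) − (-1) = 7 → (1,2,7)
replace slot 1: 2·(2+7) − 1 = 17 → (17,2,7)

17,2,7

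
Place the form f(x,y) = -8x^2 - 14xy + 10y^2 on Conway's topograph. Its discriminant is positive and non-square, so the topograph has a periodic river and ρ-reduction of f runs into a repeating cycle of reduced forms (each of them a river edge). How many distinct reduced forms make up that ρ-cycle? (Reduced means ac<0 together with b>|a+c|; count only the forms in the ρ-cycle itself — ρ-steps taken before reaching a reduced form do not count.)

D = 516, ⌊√D⌋ = 22
descent: ρ → (10,14,-8)  [lands on river]
river: ρ → (-8,18,6)
river: ρ → (6,18,-8)
river: ρ → (-8,14,10)
river: ρ → (10,6,-12)
river: ρ → (-12,18,4)
river: ρ → (4,22,-2)
river: ρ → (-2,22,4)
river: ρ → (4,18,-12)
river: ρ → (-12,6,10)
ρ-cycle length = 10 (tail of 1 descent step not counted)

10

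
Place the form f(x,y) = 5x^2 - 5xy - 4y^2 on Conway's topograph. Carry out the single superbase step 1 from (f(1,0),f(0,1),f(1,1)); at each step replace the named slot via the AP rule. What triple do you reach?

start (5,-4,-4) = (f(1,0),f(0,1),f(1,1))
replace slot 1: 2·((-4)+(-4)) − 5 = -21 → (-21,-4,-4)

-21,-4,-4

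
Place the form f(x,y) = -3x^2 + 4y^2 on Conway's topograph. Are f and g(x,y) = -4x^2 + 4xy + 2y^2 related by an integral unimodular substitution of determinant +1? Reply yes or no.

D₁ = 48, D₂ = 48
river cycle of f (length 2): (-3, 6, 1), (1, 6, -3)
river cycle of g (length 2): (2, 4, -4), (-4, 4, 2)
cycles differ ⇒ inequivalent

no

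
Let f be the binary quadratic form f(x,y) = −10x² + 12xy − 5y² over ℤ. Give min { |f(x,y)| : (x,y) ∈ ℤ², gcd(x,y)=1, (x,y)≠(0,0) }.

translate: b→8 (≡-12 mod 20), so (10,-12,5)→(10,8,3)
flip: (10,8,3)→(3,-8,10)
translate: b→-2 (≡-8 mod 6), so (3,-8,10)→(3,-2,5)
reduced (well bottom): (3,-2,5) with a≤c, −a<b≤a
well minimum |f| = |-3| = 3 (negative-definite)

3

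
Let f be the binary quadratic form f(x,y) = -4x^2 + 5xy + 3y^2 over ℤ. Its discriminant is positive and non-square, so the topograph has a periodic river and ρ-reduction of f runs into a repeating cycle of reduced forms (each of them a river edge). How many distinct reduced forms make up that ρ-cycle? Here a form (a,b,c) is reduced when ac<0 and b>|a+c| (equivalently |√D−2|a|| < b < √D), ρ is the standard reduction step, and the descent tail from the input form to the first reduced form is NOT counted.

D = 73, ⌊√D⌋ = 8
river: ρ → (3,7,-2)
river: ρ → (-2,5,6)
river: ρ → (6,7,-1)
river: ρ → (-1,7,6)
river: ρ → (6,5,-2)
river: ρ → (-2,7,3)
river: ρ → (3,5,-4)
river: ρ → (-4,3,4)
river: ρ → (4,5,-3)
river: ρ → (-3,7,2)
river: ρ → (2,5,-6)
river: ρ → (-6,7,1)
river: ρ → (1,7,-6)
river: ρ → (-6,5,2)
river: ρ → (2,7,-3)
river: ρ → (-3,5,4)
river: ρ → (4,3,-4)
river: ρ → (-4,5,3)
ρ-cycle length = 18 (tail of 0 descent steps not counted)

18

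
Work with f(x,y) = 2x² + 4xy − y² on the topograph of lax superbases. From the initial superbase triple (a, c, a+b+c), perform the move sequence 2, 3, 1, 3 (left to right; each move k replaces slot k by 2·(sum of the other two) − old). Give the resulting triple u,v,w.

start (2,-1,5) = (f(1,0),f(0,1),f(1,1))
replace slot 2: 2·(2+5) − (-1) = 15 → (2,15,5)
replace slot 3: 2·(2+15) − 5 = 29 → (2,15,29)
replace slot 1: 2·(15+29) − 2 = 86 → (86,15,29)
replace slot 3: 2·(86+15) − 29 = 173 → (86,15,173)

86,15,173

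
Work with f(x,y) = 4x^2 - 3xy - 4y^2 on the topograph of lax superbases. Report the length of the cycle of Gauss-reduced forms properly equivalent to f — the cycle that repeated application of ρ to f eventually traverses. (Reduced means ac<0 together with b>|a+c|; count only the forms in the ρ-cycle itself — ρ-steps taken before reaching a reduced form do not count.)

D = 73, ⌊√D⌋ = 8
descent: ρ → (-4,3,4)  [lands on river]
river: ρ → (4,5,-3)
river: ρ → (-3,7,2)
river: ρ → (2,5,-6)
river: ρ → (-6,7,1)
river: ρ → (1,7,-6)
river: ρ → (-6,5,2)
river: ρ → (2,7,-3)
river: ρ → (-3,5,4)
river: ρ → (4,3,-4)
river: ρ → (-4,5,3)
river: ρ → (3,7,-2)
river: ρ → (-2,5,6)
river: ρ → (6,7,-1)
river: ρ → (-1,7,6)
river: ρ → (6,5,-2)
river: ρ → (-2,7,3)
river: ρ → (3,5,-4)
ρ-cycle length = 18 (tail of 1 descent step not counted)

18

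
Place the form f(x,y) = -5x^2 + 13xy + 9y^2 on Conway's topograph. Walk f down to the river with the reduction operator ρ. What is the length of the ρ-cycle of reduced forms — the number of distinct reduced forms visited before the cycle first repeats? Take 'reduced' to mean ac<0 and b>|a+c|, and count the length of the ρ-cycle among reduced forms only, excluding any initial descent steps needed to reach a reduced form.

D = 349, ⌊√D⌋ = 18
river: ρ → (9,5,-9)
river: ρ → (-9,13,5)
river: ρ → (5,17,-3)
river: ρ → (-3,13,15)
river: ρ → (15,17,-1)
river: ρ → (-1,17,15)
river: ρ → (15,13,-3)
river: ρ → (-3,17,5)
river: ρ → (5,13,-9)
river: ρ → (-9,5,9)
river: ρ → (9,13,-5)
river: ρ → (-5,17,3)
river: ρ → (3,13,-15)
river: ρ → (-15,17,1)
river: ρ → (1,17,-15)
river: ρ → (-15,13,3)
river: ρ → (3,17,-5)
river: ρ → (-5,13,9)
ρ-cycle length = 18 (tail of 0 descent steps not counted)

18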